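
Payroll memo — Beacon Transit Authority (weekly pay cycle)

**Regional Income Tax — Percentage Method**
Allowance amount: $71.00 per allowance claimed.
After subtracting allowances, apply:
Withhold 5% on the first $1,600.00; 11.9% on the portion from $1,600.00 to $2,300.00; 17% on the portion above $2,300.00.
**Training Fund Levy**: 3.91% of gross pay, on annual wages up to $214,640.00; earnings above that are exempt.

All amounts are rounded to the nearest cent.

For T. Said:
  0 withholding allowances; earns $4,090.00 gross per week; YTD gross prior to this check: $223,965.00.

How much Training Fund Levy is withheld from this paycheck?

Training Fund Levy: YTD $223,965.00 ≥ cap $214,640.00 → $0.00

$0.00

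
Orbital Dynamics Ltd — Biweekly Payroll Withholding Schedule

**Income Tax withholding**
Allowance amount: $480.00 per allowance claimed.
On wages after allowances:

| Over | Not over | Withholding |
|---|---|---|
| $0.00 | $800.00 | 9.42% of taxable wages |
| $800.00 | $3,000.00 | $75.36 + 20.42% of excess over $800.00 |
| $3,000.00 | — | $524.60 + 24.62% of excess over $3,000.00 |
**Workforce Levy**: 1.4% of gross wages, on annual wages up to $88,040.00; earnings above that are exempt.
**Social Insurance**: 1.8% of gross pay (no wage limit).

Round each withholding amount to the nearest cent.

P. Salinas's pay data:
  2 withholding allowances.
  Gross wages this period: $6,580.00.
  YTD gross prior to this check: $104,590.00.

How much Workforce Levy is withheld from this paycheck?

$0.00

Workforce Levy: YTD $104,590.00 ≥ cap $88,040.00 → $0.00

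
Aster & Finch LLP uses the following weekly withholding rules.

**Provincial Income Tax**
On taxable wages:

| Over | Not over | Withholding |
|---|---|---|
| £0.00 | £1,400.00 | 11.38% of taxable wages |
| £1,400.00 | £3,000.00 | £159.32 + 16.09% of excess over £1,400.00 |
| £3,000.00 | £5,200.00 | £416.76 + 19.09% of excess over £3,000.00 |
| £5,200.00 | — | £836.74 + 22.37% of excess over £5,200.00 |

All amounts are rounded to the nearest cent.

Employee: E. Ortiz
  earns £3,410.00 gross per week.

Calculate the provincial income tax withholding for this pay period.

Provincial Income Tax: taxable = £3,410.00
  £416.76 + 19.09% × (£3,410.00 − £3,000.00) = £416.76 + 19.09% × £410.00 = £495.03

£495.03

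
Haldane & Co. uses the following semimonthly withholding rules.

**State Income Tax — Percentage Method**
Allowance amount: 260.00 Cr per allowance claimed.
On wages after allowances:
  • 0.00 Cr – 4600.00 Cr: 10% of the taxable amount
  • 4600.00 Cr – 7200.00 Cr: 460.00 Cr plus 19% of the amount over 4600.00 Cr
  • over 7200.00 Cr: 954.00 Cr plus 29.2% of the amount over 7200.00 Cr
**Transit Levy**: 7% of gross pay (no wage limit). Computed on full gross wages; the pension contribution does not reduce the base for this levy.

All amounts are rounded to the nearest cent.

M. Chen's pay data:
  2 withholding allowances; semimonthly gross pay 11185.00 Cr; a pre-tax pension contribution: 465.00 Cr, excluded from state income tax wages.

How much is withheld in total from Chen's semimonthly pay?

State Income Tax: taxable = 11185.00 Cr − 465.00 Cr − 2×260.00 Cr = 10200.00 Cr
  954.00 Cr + 29.2% × (10200.00 Cr − 7200.00 Cr) = 954.00 Cr + 29.2% × 3000.00 Cr = 1830.00 Cr
Transit Levy: 7% × 11185.00 Cr = 782.95 Cr
Total: 1830.00 Cr + 782.95 Cr = 2612.95 Cr

2612.95 Cr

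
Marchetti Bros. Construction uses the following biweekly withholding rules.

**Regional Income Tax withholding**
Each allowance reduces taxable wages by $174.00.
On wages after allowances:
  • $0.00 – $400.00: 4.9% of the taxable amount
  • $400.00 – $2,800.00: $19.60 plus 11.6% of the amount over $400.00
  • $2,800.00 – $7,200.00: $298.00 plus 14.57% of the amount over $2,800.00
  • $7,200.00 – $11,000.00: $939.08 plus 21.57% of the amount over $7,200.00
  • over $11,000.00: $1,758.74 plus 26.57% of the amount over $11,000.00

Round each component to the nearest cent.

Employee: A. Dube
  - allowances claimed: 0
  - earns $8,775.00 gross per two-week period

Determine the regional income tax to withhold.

$1,278.81

Regional Income Tax: taxable = $8,775.00
  $939.08 + 21.57% × ($8,775.00 − $7,200.00) = $939.08 + 21.57% × $1,575.00 = $1,278.81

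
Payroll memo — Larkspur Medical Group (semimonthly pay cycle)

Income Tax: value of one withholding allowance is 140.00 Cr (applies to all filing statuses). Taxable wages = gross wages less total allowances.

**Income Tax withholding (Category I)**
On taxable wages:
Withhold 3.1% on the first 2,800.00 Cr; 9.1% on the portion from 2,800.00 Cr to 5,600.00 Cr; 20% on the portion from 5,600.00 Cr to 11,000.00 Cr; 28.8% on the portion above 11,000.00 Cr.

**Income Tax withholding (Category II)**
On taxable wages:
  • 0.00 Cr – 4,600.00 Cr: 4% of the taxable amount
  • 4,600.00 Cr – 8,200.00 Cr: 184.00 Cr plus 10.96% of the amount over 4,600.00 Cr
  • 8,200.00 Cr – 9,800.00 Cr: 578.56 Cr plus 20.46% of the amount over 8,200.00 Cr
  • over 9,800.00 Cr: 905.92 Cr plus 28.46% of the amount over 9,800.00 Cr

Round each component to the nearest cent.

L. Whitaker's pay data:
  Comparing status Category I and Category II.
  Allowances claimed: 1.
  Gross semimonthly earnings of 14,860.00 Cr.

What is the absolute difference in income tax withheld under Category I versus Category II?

Income Tax (Category I): taxable = 14,860.00 Cr − 1×140.00 Cr = 14,720.00 Cr
  1,421.60 Cr + 28.8% × (14,720.00 Cr − 11,000.00 Cr) = 1,421.60 Cr + 28.8% × 3,720.00 Cr = 2,492.96 Cr
Income Tax (Category II): taxable = 14,860.00 Cr − 1×140.00 Cr = 14,720.00 Cr
  905.92 Cr + 28.46% × (14,720.00 Cr − 9,800.00 Cr) = 905.92 Cr + 28.46% × 4,920.00 Cr = 2,306.15 Cr
Difference: |2,492.96 Cr − 2,306.15 Cr| = 186.81 Cr (higher under Category I)

186.81 Cr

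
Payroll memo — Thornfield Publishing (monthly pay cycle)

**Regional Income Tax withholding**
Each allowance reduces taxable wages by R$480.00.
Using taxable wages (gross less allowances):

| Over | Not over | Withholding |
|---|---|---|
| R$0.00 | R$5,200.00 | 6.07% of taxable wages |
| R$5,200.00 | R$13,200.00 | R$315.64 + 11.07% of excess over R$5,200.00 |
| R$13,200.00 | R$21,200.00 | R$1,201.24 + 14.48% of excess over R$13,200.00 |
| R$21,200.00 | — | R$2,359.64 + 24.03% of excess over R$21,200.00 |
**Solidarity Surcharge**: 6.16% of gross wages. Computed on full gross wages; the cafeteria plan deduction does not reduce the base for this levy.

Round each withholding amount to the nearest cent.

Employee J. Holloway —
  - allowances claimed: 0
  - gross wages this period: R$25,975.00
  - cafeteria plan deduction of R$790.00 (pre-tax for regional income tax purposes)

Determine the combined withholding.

Regional Income Tax: taxable = R$25,975.00 − R$790.00 = R$25,185.00
  R$2,359.64 + 24.03% × (R$25,185.00 − R$21,200.00) = R$2,359.64 + 24.03% × R$3,985.00 = R$3,317.24
Solidarity Surcharge: 6.16% × R$25,975.00 = R$1,600.06
Total: R$3,317.24 + R$1,600.06 = R$4,917.30

R$4,917.30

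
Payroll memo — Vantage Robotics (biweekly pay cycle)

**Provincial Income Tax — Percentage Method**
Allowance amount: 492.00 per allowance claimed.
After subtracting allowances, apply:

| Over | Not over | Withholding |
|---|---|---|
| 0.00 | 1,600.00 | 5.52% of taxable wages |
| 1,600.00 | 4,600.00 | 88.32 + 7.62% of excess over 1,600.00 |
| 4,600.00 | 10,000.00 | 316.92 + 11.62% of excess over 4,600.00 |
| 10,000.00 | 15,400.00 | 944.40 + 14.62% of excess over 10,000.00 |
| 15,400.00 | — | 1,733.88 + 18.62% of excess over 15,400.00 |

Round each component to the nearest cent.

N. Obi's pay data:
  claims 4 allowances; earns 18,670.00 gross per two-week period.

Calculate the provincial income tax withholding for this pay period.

Provincial Income Tax: taxable = 18,670.00 − 4×492.00 = 16,702.00
  1,733.88 + 18.62% × (16,702.00 − 15,400.00) = 1,733.88 + 18.62% × 1,302.00 = 1,976.31

1,976.31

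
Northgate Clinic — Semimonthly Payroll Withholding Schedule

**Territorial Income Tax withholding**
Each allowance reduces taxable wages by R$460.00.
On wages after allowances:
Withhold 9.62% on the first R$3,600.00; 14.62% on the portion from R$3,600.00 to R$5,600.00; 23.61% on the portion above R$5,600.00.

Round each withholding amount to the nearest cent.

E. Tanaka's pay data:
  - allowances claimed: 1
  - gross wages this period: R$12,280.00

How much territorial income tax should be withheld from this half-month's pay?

R$2,107.26

Territorial Income Tax: taxable = R$12,280.00 − 1×R$460.00 = R$11,820.00
  R$638.72 + 23.61% × (R$11,820.00 − R$5,600.00) = R$638.72 + 23.61% × R$6,220.00 = R$2,107.26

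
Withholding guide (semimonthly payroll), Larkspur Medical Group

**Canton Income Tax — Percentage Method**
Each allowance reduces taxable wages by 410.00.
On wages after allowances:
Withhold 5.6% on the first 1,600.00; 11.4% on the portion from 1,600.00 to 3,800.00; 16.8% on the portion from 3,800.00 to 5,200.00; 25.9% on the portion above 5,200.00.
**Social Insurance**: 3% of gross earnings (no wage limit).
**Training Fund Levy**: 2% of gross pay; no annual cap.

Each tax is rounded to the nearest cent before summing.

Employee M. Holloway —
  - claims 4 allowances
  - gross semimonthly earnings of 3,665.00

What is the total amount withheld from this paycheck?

Canton Income Tax: taxable = 3,665.00 − 4×410.00 = 2,025.00
  89.60 + 11.4% × (2,025.00 − 1,600.00) = 89.60 + 11.4% × 425.00 = 138.05
Social Insurance: 3% × 3,665.00 = 109.95
Training Fund Levy: 2% × 3,665.00 = 73.30
Total: 138.05 + 109.95 + 73.30 = 321.30

321.30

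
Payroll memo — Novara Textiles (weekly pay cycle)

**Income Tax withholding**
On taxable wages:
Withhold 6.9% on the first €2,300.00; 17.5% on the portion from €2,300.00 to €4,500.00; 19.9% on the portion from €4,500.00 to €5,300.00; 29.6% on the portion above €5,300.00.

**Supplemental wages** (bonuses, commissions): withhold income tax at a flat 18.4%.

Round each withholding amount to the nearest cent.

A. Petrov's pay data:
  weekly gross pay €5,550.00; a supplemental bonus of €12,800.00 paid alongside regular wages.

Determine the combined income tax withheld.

Income Tax: taxable = €5,550.00
  €702.90 + 29.6% × (€5,550.00 − €5,300.00) = €702.90 + 29.6% × €250.00 = €776.90
Supplemental (18.4% flat on bonus): 18.4% × €12,800.00 = €2,355.20
Total income tax: €776.90 + €2,355.20 = €3,132.10

€3,132.10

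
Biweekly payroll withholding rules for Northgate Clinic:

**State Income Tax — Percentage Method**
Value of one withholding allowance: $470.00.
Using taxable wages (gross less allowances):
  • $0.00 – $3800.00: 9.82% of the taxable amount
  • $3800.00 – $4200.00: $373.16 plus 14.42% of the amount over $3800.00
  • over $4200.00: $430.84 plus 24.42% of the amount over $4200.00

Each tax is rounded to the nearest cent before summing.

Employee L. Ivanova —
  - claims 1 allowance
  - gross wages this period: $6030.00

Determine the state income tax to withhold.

State Income Tax: taxable = $6030.00 − 1×$470.00 = $5560.00
  $430.84 + 24.42% × ($5560.00 − $4200.00) = $430.84 + 24.42% × $1360.00 = $762.95

$762.95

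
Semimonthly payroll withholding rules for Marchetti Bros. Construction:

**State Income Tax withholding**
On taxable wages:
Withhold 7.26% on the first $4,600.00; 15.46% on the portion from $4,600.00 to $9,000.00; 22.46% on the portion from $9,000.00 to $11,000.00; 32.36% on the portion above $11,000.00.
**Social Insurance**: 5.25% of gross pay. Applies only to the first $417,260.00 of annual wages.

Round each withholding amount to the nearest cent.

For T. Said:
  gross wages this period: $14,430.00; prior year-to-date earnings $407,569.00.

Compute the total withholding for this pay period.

$3,082.13

State Income Tax: taxable = $14,430.00
  $1,463.40 + 32.36% × ($14,430.00 − $11,000.00) = $1,463.40 + 32.36% × $3,430.00 = $2,573.35
Social Insurance: cap $417,260.00 − YTD $407,569.00 = $9,691.00 subject; 5.25% × $9,691.00 = $508.78
Total: $2,573.35 + $508.78 = $3,082.13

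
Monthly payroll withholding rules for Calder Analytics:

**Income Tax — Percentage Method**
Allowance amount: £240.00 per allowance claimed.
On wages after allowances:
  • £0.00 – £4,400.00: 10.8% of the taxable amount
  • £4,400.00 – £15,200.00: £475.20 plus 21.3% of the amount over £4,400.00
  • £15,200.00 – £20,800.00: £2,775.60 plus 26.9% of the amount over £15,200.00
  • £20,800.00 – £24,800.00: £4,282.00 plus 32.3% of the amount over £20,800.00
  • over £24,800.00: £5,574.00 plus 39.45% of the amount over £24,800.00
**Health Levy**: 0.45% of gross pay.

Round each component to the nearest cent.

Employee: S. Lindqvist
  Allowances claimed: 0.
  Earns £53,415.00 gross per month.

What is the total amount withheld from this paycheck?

£17,102.99

Income Tax: taxable = £53,415.00
  £5,574.00 + 39.45% × (£53,415.00 − £24,800.00) = £5,574.00 + 39.45% × £28,615.00 = £16,862.62
Health Levy: 0.45% × £53,415.00 = £240.37
Total: £16,862.62 + £240.37 = £17,102.99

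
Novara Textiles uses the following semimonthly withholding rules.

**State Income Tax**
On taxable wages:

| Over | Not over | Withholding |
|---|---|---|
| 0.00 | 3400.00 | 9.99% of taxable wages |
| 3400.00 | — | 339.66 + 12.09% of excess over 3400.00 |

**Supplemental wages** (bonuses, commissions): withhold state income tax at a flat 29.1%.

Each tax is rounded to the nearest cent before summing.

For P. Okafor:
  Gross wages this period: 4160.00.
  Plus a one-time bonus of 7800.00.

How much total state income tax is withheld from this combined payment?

State Income Tax: taxable = 4160.00
  339.66 + 12.09% × (4160.00 − 3400.00) = 339.66 + 12.09% × 760.00 = 431.54
Supplemental (29.1% flat on bonus): 29.1% × 7800.00 = 2269.80
Total state income tax: 431.54 + 2269.80 = 2701.34

2701.34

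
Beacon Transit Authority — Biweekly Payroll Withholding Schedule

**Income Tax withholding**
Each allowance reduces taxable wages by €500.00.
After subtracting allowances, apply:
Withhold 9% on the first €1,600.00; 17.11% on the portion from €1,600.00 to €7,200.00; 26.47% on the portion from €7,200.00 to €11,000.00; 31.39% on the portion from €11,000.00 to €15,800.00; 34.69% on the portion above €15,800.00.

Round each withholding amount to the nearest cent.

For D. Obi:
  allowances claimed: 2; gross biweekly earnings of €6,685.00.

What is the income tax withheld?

€842.94

Income Tax: taxable = €6,685.00 − 2×€500.00 = €5,685.00
  €144.00 + 17.11% × (€5,685.00 − €1,600.00) = €144.00 + 17.11% × €4,085.00 = €842.94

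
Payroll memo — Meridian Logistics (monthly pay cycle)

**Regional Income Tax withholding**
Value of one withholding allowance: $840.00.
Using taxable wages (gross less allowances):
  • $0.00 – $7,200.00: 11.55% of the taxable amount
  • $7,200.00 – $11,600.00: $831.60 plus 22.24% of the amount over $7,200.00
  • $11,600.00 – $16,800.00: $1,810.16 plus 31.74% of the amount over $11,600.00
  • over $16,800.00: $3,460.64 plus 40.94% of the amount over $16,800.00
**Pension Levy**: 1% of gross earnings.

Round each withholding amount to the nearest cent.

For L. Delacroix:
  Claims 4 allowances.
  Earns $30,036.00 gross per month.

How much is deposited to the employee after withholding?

Regional Income Tax: taxable = $30,036.00 − 4×$840.00 = $26,676.00
  $3,460.64 + 40.94% × ($26,676.00 − $16,800.00) = $3,460.64 + 40.94% × $9,876.00 = $7,503.87
Pension Levy: 1% × $30,036.00 = $300.36
Total withheld: $7,503.87 + $300.36 = $7,804.23
Net pay: $30,036.00 − $7,804.23 = $22,231.77

$22,231.77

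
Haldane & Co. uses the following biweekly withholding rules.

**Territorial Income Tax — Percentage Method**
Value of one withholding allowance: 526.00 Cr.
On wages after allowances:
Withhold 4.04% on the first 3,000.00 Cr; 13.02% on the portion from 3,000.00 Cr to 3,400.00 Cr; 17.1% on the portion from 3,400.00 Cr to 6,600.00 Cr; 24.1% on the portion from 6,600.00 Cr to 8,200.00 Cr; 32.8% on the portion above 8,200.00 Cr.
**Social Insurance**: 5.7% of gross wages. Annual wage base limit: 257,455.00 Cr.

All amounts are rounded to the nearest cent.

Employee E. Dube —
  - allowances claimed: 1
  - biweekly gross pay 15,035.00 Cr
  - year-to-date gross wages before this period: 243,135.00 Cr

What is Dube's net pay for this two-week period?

11,043.33 Cr

Territorial Income Tax: taxable = 15,035.00 Cr − 1×526.00 Cr = 14,509.00 Cr
  1,106.08 Cr + 32.8% × (14,509.00 Cr − 8,200.00 Cr) = 1,106.08 Cr + 32.8% × 6,309.00 Cr = 3,175.43 Cr
Social Insurance: cap 257,455.00 Cr − YTD 243,135.00 Cr = 14,320.00 Cr subject; 5.7% × 14,320.00 Cr = 816.24 Cr
Total withheld: 3,175.43 Cr + 816.24 Cr = 3,991.67 Cr
Net pay: 15,035.00 Cr − 3,991.67 Cr = 11,043.33 Cr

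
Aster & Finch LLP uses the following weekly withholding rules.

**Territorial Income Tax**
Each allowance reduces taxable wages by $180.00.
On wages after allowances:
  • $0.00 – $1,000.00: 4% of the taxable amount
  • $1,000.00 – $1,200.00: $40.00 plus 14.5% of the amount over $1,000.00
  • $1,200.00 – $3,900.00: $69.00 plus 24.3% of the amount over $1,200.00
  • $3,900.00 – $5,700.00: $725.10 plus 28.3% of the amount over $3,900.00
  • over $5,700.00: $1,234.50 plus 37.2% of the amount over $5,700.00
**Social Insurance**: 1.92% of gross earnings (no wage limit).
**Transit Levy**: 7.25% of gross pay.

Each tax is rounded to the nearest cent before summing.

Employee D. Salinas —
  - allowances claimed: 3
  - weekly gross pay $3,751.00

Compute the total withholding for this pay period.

Territorial Income Tax: taxable = $3,751.00 − 3×$180.00 = $3,211.00
  $69.00 + 24.3% × ($3,211.00 − $1,200.00) = $69.00 + 24.3% × $2,011.00 = $557.67
Social Insurance: 1.92% × $3,751.00 = $72.02
Transit Levy: 7.25% × $3,751.00 = $271.95
Total: $557.67 + $72.02 + $271.95 = $901.64

$901.64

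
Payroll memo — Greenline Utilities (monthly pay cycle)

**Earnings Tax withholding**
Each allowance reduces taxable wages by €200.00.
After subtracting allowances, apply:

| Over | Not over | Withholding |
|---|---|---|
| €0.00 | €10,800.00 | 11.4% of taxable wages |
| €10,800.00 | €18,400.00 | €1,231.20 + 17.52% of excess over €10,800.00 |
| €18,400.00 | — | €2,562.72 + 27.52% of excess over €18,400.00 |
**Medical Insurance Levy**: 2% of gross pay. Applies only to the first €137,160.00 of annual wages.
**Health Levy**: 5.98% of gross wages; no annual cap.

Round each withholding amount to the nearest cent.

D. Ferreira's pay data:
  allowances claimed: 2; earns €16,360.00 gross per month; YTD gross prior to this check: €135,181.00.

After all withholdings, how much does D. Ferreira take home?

€13,206.86

Earnings Tax: taxable = €16,360.00 − 2×€200.00 = €15,960.00
  €1,231.20 + 17.52% × (€15,960.00 − €10,800.00) = €1,231.20 + 17.52% × €5,160.00 = €2,135.23
Medical Insurance Levy: cap €137,160.00 − YTD €135,181.00 = €1,979.00 subject; 2% × €1,979.00 = €39.58
Health Levy: 5.98% × €16,360.00 = €978.33
Total withheld: €2,135.23 + €39.58 + €978.33 = €3,153.14
Net pay: €16,360.00 − €3,153.14 = €13,206.86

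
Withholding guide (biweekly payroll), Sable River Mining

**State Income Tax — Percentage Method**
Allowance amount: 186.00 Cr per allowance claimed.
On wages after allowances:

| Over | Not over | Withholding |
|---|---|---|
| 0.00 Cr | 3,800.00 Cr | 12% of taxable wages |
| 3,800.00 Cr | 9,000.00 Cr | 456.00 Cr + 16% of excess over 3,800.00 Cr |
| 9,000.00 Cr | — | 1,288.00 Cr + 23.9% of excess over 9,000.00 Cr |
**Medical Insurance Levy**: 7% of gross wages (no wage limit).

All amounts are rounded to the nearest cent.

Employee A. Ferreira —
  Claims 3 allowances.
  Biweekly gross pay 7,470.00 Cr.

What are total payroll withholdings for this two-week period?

1,476.82 Cr

State Income Tax: taxable = 7,470.00 Cr − 3×186.00 Cr = 6,912.00 Cr
  456.00 Cr + 16% × (6,912.00 Cr − 3,800.00 Cr) = 456.00 Cr + 16% × 3,112.00 Cr = 953.92 Cr
Medical Insurance Levy: 7% × 7,470.00 Cr = 522.90 Cr
Total: 953.92 Cr + 522.90 Cr = 1,476.82 Cr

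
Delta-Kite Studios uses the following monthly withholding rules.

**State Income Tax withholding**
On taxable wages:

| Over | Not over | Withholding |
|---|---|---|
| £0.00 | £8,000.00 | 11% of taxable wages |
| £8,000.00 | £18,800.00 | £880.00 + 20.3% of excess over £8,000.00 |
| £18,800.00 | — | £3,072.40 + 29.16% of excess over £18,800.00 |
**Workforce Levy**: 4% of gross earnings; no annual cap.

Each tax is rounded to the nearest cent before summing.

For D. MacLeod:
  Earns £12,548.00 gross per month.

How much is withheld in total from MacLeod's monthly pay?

£2,305.16

State Income Tax: taxable = £12,548.00
  £880.00 + 20.3% × (£12,548.00 − £8,000.00) = £880.00 + 20.3% × £4,548.00 = £1,803.24
Workforce Levy: 4% × £12,548.00 = £501.92
Total: £1,803.24 + £501.92 = £2,305.16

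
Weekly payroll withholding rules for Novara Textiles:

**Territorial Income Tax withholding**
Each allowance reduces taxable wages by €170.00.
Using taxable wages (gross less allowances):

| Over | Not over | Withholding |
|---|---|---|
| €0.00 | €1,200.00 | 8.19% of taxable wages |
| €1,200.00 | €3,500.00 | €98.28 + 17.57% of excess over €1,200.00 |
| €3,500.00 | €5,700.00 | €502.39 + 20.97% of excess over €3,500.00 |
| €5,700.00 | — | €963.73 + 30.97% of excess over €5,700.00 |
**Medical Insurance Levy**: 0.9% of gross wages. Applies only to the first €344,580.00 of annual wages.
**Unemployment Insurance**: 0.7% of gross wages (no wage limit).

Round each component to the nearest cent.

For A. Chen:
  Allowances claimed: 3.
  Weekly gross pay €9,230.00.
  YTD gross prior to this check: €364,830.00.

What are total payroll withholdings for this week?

€1,963.63

Territorial Income Tax: taxable = €9,230.00 − 3×€170.00 = €8,720.00
  €963.73 + 30.97% × (€8,720.00 − €5,700.00) = €963.73 + 30.97% × €3,020.00 = €1,899.02
Medical Insurance Levy: YTD €364,830.00 ≥ cap €344,580.00 → €0.00
Unemployment Insurance: 0.7% × €9,230.00 = €64.61
Total: €1,899.02 + €0.00 + €64.61 = €1,963.63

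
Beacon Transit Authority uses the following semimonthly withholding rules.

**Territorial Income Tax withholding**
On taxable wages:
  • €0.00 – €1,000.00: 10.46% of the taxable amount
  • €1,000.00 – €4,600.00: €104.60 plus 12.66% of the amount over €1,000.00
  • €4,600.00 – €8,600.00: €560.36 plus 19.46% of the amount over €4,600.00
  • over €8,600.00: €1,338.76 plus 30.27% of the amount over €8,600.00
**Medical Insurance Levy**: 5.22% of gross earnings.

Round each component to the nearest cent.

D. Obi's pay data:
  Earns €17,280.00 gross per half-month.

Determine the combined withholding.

Territorial Income Tax: taxable = €17,280.00
  €1,338.76 + 30.27% × (€17,280.00 − €8,600.00) = €1,338.76 + 30.27% × €8,680.00 = €3,966.20
Medical Insurance Levy: 5.22% × €17,280.00 = €902.02
Total: €3,966.20 + €902.02 = €4,868.22

€4,868.22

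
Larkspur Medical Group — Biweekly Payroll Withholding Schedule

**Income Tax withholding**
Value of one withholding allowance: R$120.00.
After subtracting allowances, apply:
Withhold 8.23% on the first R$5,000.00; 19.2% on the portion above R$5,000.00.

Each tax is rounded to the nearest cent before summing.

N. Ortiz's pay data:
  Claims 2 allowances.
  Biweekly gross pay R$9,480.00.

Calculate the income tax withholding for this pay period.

Income Tax: taxable = R$9,480.00 − 2×R$120.00 = R$9,240.00
  R$411.50 + 19.2% × (R$9,240.00 − R$5,000.00) = R$411.50 + 19.2% × R$4,240.00 = R$1,225.58

R$1,225.58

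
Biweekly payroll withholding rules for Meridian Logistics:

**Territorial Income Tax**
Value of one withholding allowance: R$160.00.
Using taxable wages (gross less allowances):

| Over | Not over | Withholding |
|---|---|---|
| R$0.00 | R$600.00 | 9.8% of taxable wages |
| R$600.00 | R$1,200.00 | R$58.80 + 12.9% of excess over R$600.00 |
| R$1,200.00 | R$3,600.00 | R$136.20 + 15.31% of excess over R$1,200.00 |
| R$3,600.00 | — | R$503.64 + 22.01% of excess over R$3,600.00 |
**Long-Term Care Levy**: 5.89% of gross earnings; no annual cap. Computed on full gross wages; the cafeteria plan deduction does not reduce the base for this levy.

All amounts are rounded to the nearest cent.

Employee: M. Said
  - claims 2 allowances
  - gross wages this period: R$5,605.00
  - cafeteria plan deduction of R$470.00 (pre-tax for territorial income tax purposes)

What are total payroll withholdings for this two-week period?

Territorial Income Tax: taxable = R$5,605.00 − R$470.00 − 2×R$160.00 = R$4,815.00
  R$503.64 + 22.01% × (R$4,815.00 − R$3,600.00) = R$503.64 + 22.01% × R$1,215.00 = R$771.06
Long-Term Care Levy: 5.89% × R$5,605.00 = R$330.13
Total: R$771.06 + R$330.13 = R$1,101.19

R$1,101.19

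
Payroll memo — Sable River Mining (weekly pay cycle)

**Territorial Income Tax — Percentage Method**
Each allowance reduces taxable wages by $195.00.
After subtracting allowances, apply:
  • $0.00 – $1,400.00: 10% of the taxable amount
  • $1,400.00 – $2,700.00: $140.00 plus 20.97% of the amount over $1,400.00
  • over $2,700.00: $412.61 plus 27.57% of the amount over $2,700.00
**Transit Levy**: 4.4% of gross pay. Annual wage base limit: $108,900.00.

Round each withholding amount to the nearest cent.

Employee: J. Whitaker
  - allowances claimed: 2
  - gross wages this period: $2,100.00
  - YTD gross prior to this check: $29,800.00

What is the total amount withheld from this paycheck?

Territorial Income Tax: taxable = $2,100.00 − 2×$195.00 = $1,710.00
  $140.00 + 20.97% × ($1,710.00 − $1,400.00) = $140.00 + 20.97% × $310.00 = $205.01
Transit Levy: 4.4% × $2,100.00 = $92.40
Total: $205.01 + $92.40 = $297.41

$297.41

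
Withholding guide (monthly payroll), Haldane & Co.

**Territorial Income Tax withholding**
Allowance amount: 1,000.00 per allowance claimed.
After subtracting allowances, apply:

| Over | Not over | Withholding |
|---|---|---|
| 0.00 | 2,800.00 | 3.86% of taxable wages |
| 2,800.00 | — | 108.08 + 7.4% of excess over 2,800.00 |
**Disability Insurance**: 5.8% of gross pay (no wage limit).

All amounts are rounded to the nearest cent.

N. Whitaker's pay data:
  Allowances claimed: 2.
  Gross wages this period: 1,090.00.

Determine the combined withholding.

63.22

Territorial Income Tax: taxable = 1,090.00 − 2×1,000.00 = -910.00
  Taxable ≤ 0 → 0.00
Disability Insurance: 5.8% × 1,090.00 = 63.22
Total: 0.00 + 63.22 = 63.22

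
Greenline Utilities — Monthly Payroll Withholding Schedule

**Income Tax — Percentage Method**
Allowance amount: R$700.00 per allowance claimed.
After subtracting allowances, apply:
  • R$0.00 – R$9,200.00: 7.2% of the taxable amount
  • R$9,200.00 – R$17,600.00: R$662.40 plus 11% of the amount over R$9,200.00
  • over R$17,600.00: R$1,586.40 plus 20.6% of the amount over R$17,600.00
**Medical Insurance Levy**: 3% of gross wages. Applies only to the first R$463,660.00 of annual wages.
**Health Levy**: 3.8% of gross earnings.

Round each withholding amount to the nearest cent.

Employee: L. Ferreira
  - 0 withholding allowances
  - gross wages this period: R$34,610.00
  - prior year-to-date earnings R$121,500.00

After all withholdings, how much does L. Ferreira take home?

R$27,166.06

Income Tax: taxable = R$34,610.00
  R$1,586.40 + 20.6% × (R$34,610.00 − R$17,600.00) = R$1,586.40 + 20.6% × R$17,010.00 = R$5,090.46
Medical Insurance Levy: 3% × R$34,610.00 = R$1,038.30
Health Levy: 3.8% × R$34,610.00 = R$1,315.18
Total withheld: R$5,090.46 + R$1,038.30 + R$1,315.18 = R$7,443.94
Net pay: R$34,610.00 − R$7,443.94 = R$27,166.06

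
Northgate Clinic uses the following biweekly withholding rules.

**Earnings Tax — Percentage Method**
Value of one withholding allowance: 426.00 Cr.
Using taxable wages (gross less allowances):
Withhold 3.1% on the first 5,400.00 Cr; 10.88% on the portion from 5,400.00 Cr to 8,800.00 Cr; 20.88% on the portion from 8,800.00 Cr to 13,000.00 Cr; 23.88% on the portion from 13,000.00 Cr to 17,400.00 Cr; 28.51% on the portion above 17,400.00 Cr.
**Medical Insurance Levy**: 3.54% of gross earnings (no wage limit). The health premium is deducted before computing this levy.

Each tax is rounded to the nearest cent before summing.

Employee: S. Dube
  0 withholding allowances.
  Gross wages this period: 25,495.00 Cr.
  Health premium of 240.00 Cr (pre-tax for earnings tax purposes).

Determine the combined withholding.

Earnings Tax: taxable = 25,495.00 Cr − 240.00 Cr = 25,255.00 Cr
  2,465.00 Cr + 28.51% × (25,255.00 Cr − 17,400.00 Cr) = 2,465.00 Cr + 28.51% × 7,855.00 Cr = 4,704.46 Cr
Medical Insurance Levy: 3.54% × 25,255.00 Cr = 894.03 Cr
Total: 4,704.46 Cr + 894.03 Cr = 5,598.49 Cr

5,598.49 Cr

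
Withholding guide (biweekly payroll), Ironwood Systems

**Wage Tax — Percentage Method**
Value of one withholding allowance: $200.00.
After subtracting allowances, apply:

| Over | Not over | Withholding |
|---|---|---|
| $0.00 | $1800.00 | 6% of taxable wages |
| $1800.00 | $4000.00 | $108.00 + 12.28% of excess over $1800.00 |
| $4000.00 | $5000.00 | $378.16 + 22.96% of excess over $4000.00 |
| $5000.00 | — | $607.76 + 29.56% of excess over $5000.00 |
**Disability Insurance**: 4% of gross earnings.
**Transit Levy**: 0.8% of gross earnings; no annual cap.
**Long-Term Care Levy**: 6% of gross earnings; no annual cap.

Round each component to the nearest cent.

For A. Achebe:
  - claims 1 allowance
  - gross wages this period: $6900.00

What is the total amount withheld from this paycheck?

Wage Tax: taxable = $6900.00 − 1×$200.00 = $6700.00
  $607.76 + 29.56% × ($6700.00 − $5000.00) = $607.76 + 29.56% × $1700.00 = $1110.28
Disability Insurance: 4% × $6900.00 = $276.00
Transit Levy: 0.8% × $6900.00 = $55.20
Long-Term Care Levy: 6% × $6900.00 = $414.00
Total: $1110.28 + $276.00 + $55.20 + $414.00 = $1855.48

$1855.48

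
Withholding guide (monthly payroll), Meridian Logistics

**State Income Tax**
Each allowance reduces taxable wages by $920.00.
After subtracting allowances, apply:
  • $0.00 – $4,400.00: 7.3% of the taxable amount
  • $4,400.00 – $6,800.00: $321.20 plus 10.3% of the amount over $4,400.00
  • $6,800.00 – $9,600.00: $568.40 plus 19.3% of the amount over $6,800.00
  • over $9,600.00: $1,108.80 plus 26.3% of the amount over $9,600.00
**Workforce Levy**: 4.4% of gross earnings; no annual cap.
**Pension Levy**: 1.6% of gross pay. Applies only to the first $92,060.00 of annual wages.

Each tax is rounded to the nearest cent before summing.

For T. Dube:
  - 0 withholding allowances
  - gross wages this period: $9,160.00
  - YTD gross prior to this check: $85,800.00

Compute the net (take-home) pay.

State Income Tax: taxable = $9,160.00
  $568.40 + 19.3% × ($9,160.00 − $6,800.00) = $568.40 + 19.3% × $2,360.00 = $1,023.88
Workforce Levy: 4.4% × $9,160.00 = $403.04
Pension Levy: cap $92,060.00 − YTD $85,800.00 = $6,260.00 subject; 1.6% × $6,260.00 = $100.16
Total withheld: $1,023.88 + $403.04 + $100.16 = $1,527.08
Net pay: $9,160.00 − $1,527.08 = $7,632.92

$7,632.92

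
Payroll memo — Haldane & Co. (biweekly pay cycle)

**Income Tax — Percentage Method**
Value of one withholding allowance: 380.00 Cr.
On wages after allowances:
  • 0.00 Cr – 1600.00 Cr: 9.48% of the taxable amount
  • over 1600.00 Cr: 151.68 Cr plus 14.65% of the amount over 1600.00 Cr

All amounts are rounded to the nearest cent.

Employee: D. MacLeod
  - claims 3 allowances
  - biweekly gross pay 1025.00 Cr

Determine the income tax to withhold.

0.00 Cr

Income Tax: taxable = 1025.00 Cr − 3×380.00 Cr = -115.00 Cr
  Taxable ≤ 0 → 0.00 Cr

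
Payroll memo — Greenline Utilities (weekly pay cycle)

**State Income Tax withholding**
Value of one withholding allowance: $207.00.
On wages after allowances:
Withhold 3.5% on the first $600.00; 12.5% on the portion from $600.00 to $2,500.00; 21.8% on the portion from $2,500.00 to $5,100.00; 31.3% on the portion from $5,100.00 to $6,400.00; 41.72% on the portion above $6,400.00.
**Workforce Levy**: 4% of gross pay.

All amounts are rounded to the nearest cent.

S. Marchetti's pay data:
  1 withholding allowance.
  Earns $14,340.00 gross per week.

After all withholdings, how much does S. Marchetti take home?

State Income Tax: taxable = $14,340.00 − 1×$207.00 = $14,133.00
  $1,232.20 + 41.72% × ($14,133.00 − $6,400.00) = $1,232.20 + 41.72% × $7,733.00 = $4,458.41
Workforce Levy: 4% × $14,340.00 = $573.60
Total withheld: $4,458.41 + $573.60 = $5,032.01
Net pay: $14,340.00 − $5,032.01 = $9,307.99

$9,307.99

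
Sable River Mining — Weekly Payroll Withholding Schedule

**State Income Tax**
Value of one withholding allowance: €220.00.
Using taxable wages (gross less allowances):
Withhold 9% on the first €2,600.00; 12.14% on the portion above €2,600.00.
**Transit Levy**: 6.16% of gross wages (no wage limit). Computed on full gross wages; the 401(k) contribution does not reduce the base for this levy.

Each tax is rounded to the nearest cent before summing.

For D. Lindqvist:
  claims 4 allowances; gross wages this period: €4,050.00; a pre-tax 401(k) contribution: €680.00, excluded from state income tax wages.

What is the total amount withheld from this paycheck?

State Income Tax: taxable = €4,050.00 − €680.00 − 4×€220.00 = €2,490.00
  9% × €2,490.00 = €224.10
Transit Levy: 6.16% × €4,050.00 = €249.48
Total: €224.10 + €249.48 = €473.58

€473.58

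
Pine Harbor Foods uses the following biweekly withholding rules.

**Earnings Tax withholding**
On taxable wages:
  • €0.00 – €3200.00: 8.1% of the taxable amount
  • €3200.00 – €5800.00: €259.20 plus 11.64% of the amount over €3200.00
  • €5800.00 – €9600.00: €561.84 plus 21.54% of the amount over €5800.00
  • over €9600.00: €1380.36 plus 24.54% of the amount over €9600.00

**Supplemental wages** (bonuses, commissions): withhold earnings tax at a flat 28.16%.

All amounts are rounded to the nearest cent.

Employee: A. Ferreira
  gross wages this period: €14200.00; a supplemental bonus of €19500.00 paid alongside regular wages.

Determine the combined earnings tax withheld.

Earnings Tax: taxable = €14200.00
  €1380.36 + 24.54% × (€14200.00 − €9600.00) = €1380.36 + 24.54% × €4600.00 = €2509.20
Supplemental (28.16% flat on bonus): 28.16% × €19500.00 = €5491.20
Total earnings tax: €2509.20 + €5491.20 = €8000.40

€8000.40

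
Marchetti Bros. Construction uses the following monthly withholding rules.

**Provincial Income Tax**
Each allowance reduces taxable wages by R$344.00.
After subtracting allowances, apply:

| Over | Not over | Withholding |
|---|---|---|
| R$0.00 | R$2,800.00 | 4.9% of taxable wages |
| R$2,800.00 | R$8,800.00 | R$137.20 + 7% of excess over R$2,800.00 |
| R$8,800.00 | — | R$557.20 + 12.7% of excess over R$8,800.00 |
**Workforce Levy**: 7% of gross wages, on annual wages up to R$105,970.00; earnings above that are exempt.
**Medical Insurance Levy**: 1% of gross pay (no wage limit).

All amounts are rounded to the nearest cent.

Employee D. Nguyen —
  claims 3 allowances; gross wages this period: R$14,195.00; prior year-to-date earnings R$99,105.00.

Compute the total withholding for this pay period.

R$1,733.80

Provincial Income Tax: taxable = R$14,195.00 − 3×R$344.00 = R$13,163.00
  R$557.20 + 12.7% × (R$13,163.00 − R$8,800.00) = R$557.20 + 12.7% × R$4,363.00 = R$1,111.30
Workforce Levy: cap R$105,970.00 − YTD R$99,105.00 = R$6,865.00 subject; 7% × R$6,865.00 = R$480.55
Medical Insurance Levy: 1% × R$14,195.00 = R$141.95
Total: R$1,111.30 + R$480.55 + R$141.95 = R$1,733.80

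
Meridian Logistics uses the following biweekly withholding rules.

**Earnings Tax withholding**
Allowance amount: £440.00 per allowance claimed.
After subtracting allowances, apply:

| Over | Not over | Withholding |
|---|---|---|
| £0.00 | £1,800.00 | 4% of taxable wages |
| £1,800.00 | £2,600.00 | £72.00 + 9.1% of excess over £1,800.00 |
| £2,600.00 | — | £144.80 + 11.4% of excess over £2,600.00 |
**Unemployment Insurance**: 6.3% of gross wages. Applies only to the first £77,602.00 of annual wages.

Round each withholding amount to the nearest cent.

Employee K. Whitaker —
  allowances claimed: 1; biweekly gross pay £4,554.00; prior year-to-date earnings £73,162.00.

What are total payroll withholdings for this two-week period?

£597.12

Earnings Tax: taxable = £4,554.00 − 1×£440.00 = £4,114.00
  £144.80 + 11.4% × (£4,114.00 − £2,600.00) = £144.80 + 11.4% × £1,514.00 = £317.40
Unemployment Insurance: cap £77,602.00 − YTD £73,162.00 = £4,440.00 subject; 6.3% × £4,440.00 = £279.72
Total: £317.40 + £279.72 = £597.12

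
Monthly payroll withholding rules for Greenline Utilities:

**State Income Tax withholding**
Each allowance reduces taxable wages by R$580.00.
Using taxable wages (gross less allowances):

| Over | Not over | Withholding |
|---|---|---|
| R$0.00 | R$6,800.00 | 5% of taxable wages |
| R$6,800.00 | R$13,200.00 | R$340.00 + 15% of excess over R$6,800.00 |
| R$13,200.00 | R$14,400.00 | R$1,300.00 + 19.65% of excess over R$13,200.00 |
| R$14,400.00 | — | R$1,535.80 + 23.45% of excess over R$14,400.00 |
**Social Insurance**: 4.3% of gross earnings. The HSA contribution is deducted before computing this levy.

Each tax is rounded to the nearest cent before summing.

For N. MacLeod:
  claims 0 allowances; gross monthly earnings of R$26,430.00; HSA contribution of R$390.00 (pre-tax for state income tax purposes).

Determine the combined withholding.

R$5,385.10

State Income Tax: taxable = R$26,430.00 − R$390.00 = R$26,040.00
  R$1,535.80 + 23.45% × (R$26,040.00 − R$14,400.00) = R$1,535.80 + 23.45% × R$11,640.00 = R$4,265.38
Social Insurance: 4.3% × R$26,040.00 = R$1,119.72
Total: R$4,265.38 + R$1,119.72 = R$5,385.10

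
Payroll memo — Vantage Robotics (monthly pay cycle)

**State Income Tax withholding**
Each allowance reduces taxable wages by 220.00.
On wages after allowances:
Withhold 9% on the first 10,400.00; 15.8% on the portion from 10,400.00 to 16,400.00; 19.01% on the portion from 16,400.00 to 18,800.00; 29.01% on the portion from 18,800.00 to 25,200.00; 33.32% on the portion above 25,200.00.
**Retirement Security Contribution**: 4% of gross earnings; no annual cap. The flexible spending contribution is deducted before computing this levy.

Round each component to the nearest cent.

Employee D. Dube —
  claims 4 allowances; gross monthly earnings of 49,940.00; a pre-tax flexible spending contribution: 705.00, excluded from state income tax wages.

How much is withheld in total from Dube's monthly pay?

State Income Tax: taxable = 49,940.00 − 705.00 − 4×220.00 = 48,355.00
  4,196.88 + 33.32% × (48,355.00 − 25,200.00) = 4,196.88 + 33.32% × 23,155.00 = 11,912.13
Retirement Security Contribution: 4% × 49,235.00 = 1,969.40
Total: 11,912.13 + 1,969.40 = 13,881.53

13,881.53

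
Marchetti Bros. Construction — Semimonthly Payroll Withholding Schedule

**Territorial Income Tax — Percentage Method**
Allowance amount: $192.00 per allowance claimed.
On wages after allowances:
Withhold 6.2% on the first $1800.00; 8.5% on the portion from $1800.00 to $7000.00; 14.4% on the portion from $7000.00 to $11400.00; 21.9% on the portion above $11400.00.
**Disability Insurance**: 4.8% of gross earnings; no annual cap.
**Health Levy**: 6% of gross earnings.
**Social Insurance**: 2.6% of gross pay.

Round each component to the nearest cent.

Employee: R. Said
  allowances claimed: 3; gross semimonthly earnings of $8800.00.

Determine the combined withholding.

Territorial Income Tax: taxable = $8800.00 − 3×$192.00 = $8224.00
  $553.60 + 14.4% × ($8224.00 − $7000.00) = $553.60 + 14.4% × $1224.00 = $729.86
Disability Insurance: 4.8% × $8800.00 = $422.40
Health Levy: 6% × $8800.00 = $528.00
Social Insurance: 2.6% × $8800.00 = $228.80
Total: $729.86 + $422.40 + $528.00 + $228.80 = $1909.06

$1909.06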